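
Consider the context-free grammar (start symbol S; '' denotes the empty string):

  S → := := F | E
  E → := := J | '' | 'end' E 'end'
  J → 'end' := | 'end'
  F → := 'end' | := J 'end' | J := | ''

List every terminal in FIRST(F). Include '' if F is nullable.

{ 'end', :=, '' }

F → := 'end' contributes {:=}.
F → := J 'end' contributes {:=}.
From F → J :=: add FIRST(J) = { 'end' }.
F → '' contributes ''.
Union: FIRST(F) = { 'end', :=, '' }.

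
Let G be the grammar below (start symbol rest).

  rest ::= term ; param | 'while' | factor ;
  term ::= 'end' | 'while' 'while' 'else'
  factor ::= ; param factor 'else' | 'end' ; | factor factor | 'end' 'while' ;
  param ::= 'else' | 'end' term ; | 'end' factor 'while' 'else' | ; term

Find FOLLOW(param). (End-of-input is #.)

{ #, 'end', ; }

In rest ::= term ; param: param is at the end, add FOLLOW(rest) = { # }.
In factor ::= ; param factor 'else': add FIRST(factor 'else') = { 'end', ; }.
Union: FOLLOW(param) = { #, 'end', ; }.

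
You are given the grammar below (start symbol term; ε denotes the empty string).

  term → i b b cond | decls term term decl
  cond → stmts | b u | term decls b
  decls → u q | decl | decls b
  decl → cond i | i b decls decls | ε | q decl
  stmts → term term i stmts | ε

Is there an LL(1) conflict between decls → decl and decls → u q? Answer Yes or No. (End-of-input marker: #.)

Yes

FIRST(decl) = { b, i, q, u, ε } and FIRST(u q) = { u }.
Both contain u, so the two alternatives are not disjoint — LL(1) conflict.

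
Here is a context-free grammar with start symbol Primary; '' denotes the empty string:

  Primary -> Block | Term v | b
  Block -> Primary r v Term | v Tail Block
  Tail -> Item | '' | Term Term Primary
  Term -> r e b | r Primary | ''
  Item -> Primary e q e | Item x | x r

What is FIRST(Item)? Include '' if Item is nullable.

{ b, r, v, x }

From Item -> Primary e q e: add FIRST(Primary) = { b, r, v }.
From Item -> Item x: add FIRST(Item) = { b, r, v, x }.
Item -> x r contributes {x}.
Union: FIRST(Item) = { b, r, v, x }.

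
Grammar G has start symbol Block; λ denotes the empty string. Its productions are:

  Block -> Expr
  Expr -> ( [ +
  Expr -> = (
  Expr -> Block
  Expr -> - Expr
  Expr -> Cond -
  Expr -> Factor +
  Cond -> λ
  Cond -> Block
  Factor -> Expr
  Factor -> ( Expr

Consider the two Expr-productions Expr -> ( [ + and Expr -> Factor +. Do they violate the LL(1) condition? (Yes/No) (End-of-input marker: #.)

Yes

FIRST(( [ +) = { ( } and FIRST(Factor +) = { (, -, = }.
Both contain (, so the two alternatives are not disjoint — LL(1) conflict.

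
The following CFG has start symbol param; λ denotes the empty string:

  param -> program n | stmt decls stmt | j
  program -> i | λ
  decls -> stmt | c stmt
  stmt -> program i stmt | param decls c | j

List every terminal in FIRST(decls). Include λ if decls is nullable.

{ c, i, j, n }

From decls -> stmt: add FIRST(stmt) = { i, j, n }.
decls -> c stmt contributes {c}.
Union: FIRST(decls) = { c, i, j, n }.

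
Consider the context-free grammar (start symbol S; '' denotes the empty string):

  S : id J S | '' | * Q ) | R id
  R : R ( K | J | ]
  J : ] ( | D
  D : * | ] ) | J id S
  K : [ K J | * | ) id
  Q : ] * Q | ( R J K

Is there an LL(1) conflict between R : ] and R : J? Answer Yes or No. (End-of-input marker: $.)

Yes

FIRST(]) = { ] } and FIRST(J) = { *, ] }.
Both contain ], so the two alternatives are not disjoint — LL(1) conflict.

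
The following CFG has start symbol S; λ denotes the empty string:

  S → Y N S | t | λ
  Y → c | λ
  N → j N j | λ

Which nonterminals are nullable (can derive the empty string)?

Directly nullable (have an λ-production): S, Y, N.

{ N, S, Y }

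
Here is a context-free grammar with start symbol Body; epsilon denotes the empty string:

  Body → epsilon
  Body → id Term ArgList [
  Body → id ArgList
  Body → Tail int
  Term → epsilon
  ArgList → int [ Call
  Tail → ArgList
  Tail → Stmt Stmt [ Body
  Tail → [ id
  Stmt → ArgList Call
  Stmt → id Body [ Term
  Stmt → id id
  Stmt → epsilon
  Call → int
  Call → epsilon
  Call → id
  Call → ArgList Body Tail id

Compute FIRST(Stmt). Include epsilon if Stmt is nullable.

{ id, int, epsilon }

From Stmt → ArgList Call: add FIRST(ArgList) = { int }.
Stmt → id Body [ Term contributes {id}.
Stmt → id id contributes {id}.
Stmt → epsilon contributes epsilon.
Union: FIRST(Stmt) = { id, int, epsilon }.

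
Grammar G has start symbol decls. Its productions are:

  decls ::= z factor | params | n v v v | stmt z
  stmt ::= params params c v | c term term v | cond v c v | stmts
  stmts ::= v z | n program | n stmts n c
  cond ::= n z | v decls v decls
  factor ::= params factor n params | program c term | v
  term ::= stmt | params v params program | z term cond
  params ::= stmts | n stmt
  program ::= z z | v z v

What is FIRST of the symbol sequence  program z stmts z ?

Add FIRST(program) = { v, z }; program is not nullable, stop.

{ v, z }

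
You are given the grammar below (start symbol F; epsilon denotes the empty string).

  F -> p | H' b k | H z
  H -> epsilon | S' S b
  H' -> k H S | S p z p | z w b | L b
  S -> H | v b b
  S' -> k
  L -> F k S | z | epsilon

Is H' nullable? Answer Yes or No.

Nullable nonterminals: H, L, S.
No production of H' has an RHS whose symbols are all nullable, so H' is not nullable.

No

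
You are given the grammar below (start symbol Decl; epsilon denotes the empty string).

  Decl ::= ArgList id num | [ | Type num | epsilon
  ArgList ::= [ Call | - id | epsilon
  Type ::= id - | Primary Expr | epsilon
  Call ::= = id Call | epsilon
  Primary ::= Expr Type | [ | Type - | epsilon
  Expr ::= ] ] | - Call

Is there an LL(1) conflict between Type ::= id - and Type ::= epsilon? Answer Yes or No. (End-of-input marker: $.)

No

FIRST(id -) = { id } and FIRST(epsilon) = { epsilon }.
The second is nullable but FOLLOW(Type) = { -, ], num } is disjoint from FIRST of the first.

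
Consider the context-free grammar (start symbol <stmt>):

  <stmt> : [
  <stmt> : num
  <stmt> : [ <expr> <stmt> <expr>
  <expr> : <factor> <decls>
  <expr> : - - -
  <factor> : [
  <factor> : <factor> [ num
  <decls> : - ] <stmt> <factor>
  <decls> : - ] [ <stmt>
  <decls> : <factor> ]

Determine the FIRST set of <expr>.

{ -, [ }

From <expr> : <factor> <decls>: add FIRST(<factor>) = { [ }.
<expr> : - - - contributes {-}.
Union: FIRST(<expr>) = { -, [ }.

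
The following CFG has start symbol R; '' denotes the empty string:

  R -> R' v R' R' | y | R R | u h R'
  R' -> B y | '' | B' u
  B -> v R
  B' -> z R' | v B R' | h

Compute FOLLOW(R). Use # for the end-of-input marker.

{ #, h, u, v, y, z }

R is the start symbol, so # ∈ FOLLOW(R).
In R -> R R: add FIRST(R) = { h, u, v, y, z }.
In R -> R R: R is at the end, add FOLLOW(R) = { #, h, u, v, y, z }.
In B -> v R: R is at the end, add FOLLOW(B) = { h, u, v, y, z }.
Union: FOLLOW(R) = { #, h, u, v, y, z }.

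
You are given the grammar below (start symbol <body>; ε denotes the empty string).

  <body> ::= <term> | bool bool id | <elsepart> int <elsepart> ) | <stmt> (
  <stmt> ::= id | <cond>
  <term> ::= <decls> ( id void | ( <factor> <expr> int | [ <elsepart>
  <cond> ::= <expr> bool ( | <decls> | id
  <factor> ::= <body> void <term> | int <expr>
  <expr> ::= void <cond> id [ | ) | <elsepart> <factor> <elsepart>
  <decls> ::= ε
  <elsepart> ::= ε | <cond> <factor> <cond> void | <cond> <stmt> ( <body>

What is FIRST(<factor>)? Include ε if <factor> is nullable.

{ (, ), [, bool, id, int, void }

From <factor> ::= <body> void <term>: add FIRST(<body>) = { (, ), [, bool, id, int, void }.
<factor> ::= int <expr> contributes {int}.
Union: FIRST(<factor>) = { (, ), [, bool, id, int, void }.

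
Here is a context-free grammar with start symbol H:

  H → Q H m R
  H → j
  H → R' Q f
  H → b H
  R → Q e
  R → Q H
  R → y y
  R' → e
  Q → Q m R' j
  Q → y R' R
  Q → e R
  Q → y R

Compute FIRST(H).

{ b, e, j, y }

From H → Q H m R: add FIRST(Q) = { e, y }.
H → j contributes {j}.
From H → R' Q f: add FIRST(R') = { e }.
H → b H contributes {b}.
Union: FIRST(H) = { b, e, j, y }.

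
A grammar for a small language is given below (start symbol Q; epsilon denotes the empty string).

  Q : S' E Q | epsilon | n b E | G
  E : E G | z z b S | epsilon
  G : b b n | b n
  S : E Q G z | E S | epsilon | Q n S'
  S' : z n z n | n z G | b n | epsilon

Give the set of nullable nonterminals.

Directly nullable (have an epsilon-production): Q, E, S, S'.
No other nonterminal has a production whose RHS symbols are all nullable.

{ E, Q, S, S' }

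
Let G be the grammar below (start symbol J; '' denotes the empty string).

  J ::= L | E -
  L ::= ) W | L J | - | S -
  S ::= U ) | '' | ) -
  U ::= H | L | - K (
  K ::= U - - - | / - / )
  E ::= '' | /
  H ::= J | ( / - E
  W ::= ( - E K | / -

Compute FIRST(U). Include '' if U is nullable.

From U ::= H: add FIRST(H) = { (, ), -, / }.
From U ::= L: add FIRST(L) = { (, ), -, / }.
U ::= - K ( contributes {-}.
Union: FIRST(U) = { (, ), -, / }.

{ (, ), -, / }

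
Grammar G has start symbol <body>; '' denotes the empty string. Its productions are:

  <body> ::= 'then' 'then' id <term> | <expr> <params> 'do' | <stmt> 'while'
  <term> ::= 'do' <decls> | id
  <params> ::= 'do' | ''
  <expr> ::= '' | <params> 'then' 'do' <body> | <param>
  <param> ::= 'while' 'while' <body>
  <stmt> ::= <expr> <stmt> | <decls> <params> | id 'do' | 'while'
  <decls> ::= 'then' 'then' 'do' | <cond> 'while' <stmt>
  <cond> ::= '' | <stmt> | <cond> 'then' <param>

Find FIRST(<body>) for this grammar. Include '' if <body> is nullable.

{ 'do', 'then', 'while', id }

<body> ::= 'then' 'then' id <term> contributes {'then'}.
From <body> ::= <expr> <params> 'do': <expr>, <params> nullable, take FIRST(<expr>) ∪ FIRST(<params>) ∪ {'do'} = { 'do', 'then', 'while' }.
From <body> ::= <stmt> 'while': add FIRST(<stmt>) = { 'do', 'then', 'while', id }.
Union: FIRST(<body>) = { 'do', 'then', 'while', id }.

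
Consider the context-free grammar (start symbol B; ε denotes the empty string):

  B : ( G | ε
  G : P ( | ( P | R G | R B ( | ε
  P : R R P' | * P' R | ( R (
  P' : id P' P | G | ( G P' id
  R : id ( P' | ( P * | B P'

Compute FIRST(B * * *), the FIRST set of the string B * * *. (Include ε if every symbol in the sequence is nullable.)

Add FIRST(B)\{ε} = { ( }; B is nullable, continue.
* is a terminal; add {*} and stop.

{ (, * }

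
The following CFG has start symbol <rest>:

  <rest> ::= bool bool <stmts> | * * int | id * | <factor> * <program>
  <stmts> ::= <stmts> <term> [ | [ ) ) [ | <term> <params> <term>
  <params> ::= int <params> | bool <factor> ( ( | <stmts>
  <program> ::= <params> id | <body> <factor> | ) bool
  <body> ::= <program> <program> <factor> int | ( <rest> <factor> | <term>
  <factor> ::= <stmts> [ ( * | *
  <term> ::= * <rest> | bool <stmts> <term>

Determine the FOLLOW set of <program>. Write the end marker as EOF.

In <rest> ::= <factor> * <program>: <program> is at the end, add FOLLOW(<rest>) = { EOF, *, [, bool, id, int }.
In <body> ::= <program> <program> <factor> int: add FIRST(<program> <factor> int) = { (, ), *, [, bool, int }.
In <body> ::= <program> <program> <factor> int: add FIRST(<factor> int) = { *, [, bool }.
Union: FOLLOW(<program>) = { EOF, (, ), *, [, bool, id, int }.

{ EOF, (, ), *, [, bool, id, int }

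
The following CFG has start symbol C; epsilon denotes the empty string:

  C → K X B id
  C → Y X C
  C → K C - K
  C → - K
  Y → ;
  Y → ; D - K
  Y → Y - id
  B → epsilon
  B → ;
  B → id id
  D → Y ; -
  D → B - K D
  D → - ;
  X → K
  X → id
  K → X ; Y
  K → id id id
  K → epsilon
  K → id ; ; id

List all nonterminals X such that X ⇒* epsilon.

Directly nullable (have an epsilon-production): B, K.
X → K with every symbol nullable, so X is nullable.
No other nonterminal has a production whose RHS symbols are all nullable.

{ B, K, X }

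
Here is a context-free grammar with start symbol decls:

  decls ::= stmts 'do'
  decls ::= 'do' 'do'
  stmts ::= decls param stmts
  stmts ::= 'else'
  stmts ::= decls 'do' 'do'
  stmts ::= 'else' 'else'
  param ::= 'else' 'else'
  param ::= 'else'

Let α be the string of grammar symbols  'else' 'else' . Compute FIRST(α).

{ 'else' }

'else' is a terminal; add {'else'} and stop.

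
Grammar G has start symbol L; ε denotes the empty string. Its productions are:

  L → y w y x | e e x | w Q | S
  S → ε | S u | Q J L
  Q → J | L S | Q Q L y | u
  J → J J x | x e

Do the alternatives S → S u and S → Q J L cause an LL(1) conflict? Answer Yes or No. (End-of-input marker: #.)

Yes

FIRST(S u) = { e, u, w, x, y } and FIRST(Q J L) = { e, u, w, x, y }.
Both contain e, so the two alternatives are not disjoint — LL(1) conflict.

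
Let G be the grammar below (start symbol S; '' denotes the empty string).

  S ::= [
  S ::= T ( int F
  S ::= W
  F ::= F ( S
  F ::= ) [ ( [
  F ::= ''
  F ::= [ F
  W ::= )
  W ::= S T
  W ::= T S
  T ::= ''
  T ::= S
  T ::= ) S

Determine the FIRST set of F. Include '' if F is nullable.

From F ::= F ( S: F nullable, take FIRST(F) ∪ {(} = { (, ), [ }.
F ::= ) [ ( [ contributes {)}.
F ::= '' contributes ''.
F ::= [ F contributes {[}.
Union: FIRST(F) = { (, ), [, '' }.

{ (, ), [, '' }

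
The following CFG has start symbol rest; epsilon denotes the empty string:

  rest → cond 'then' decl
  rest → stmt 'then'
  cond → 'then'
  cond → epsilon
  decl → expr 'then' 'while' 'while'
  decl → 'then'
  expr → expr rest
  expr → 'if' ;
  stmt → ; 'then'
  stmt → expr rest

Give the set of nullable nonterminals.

Directly nullable (have an epsilon-production): cond.
No other nonterminal has a production whose RHS symbols are all nullable.

{ cond }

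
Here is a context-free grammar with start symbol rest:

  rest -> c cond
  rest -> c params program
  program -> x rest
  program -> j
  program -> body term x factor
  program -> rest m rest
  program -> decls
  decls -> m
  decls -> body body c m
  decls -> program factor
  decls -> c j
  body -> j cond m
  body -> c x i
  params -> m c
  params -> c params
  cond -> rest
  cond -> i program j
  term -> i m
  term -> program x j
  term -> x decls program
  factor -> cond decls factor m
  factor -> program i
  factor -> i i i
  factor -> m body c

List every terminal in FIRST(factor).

From factor -> cond decls factor m: add FIRST(cond) = { c, i }.
From factor -> program i: add FIRST(program) = { c, j, m, x }.
factor -> i i i contributes {i}.
factor -> m body c contributes {m}.
Union: FIRST(factor) = { c, i, j, m, x }.

{ c, i, j, m, x }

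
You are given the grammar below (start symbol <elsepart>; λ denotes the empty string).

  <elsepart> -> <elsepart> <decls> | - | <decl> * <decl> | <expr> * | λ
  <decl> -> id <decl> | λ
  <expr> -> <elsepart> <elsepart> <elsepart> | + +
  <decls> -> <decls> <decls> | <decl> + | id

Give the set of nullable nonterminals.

{ <decl>, <elsepart>, <expr> }

Directly nullable (have an λ-production): <elsepart>, <decl>.
<expr> -> <elsepart> <elsepart> <elsepart> with every symbol nullable, so <expr> is nullable.
No other nonterminal has a production whose RHS symbols are all nullable.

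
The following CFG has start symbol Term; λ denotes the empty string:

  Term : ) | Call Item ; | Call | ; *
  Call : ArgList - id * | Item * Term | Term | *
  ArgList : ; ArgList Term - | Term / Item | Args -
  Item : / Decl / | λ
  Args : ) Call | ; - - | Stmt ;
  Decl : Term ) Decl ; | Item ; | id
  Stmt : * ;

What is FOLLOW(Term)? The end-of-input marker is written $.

Term is the start symbol, so $ ∈ FOLLOW(Term).
In Call : Item * Term: Term is at the end, add FOLLOW(Call) = { $, ), -, /, ; }.
In Call : Term: Term is at the end, add FOLLOW(Call) = { $, ), -, /, ; }.
In ArgList : ; ArgList Term -: add FIRST(-) = { - }.
In ArgList : Term / Item: add FIRST(/ Item) = { / }.
In Decl : Term ) Decl ;: add FIRST() Decl ;) = { ) }.
Union: FOLLOW(Term) = { $, ), -, /, ; }.

{ $, ), -, /, ; }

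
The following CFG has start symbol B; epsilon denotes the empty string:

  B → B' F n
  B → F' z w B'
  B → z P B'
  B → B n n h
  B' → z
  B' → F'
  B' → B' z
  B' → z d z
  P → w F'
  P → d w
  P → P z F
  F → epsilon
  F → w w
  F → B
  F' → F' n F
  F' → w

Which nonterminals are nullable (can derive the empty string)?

{ F }

Directly nullable (have an epsilon-production): F.
No other nonterminal has a production whose RHS symbols are all nullable.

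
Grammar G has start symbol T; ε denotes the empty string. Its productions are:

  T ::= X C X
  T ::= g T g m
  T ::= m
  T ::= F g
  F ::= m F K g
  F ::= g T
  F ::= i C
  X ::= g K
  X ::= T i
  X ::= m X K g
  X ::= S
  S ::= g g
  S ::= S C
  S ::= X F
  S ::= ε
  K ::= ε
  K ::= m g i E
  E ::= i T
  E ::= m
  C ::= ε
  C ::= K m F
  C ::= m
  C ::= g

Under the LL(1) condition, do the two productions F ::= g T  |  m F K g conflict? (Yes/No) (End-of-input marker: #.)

No

FIRST(g T) = { g } and FIRST(m F K g) = { m }.
The FIRST sets are disjoint and neither alternative is nullable — no conflict.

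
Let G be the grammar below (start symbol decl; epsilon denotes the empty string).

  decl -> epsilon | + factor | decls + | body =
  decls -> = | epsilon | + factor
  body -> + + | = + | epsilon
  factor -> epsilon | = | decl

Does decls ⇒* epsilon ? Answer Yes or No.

Yes

decls has an epsilon-production, so decls ⇒ epsilon.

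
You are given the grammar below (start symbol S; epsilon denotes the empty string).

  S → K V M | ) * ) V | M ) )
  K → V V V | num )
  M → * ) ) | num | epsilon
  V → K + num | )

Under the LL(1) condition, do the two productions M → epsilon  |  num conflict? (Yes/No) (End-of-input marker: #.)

FIRST(epsilon) = { epsilon } and FIRST(num) = { num }.
The first is nullable but FOLLOW(M) = { #, ) } is disjoint from FIRST of the second.

No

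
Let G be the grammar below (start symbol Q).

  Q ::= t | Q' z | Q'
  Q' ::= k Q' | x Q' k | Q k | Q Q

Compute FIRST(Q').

{ k, t, x }

Q' ::= k Q' contributes {k}.
Q' ::= x Q' k contributes {x}.
From Q' ::= Q k: add FIRST(Q) = { k, t, x }.
From Q' ::= Q Q: add FIRST(Q) = { k, t, x }.
Union: FIRST(Q') = { k, t, x }.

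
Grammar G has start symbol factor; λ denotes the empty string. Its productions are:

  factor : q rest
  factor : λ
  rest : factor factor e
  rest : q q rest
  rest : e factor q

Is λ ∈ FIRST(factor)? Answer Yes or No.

Yes

factor has an λ-production, so factor ⇒ λ.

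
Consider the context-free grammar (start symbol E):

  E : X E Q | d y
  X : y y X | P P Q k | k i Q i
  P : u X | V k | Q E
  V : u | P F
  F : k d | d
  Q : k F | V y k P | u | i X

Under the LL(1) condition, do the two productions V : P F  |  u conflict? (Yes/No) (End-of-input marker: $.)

FIRST(P F) = { i, k, u } and FIRST(u) = { u }.
Both contain u, so the two alternatives are not disjoint — LL(1) conflict.

Yes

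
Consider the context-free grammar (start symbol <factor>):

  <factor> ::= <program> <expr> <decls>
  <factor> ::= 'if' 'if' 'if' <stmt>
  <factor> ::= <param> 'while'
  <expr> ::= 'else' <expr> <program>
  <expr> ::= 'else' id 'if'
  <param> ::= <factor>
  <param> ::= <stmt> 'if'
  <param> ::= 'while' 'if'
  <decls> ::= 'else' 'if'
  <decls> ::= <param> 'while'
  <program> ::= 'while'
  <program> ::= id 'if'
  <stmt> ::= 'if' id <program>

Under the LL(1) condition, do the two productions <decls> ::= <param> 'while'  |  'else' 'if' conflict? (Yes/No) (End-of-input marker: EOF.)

No

FIRST(<param> 'while') = { 'if', 'while', id } and FIRST('else' 'if') = { 'else' }.
The FIRST sets are disjoint and neither alternative is nullable — no conflict.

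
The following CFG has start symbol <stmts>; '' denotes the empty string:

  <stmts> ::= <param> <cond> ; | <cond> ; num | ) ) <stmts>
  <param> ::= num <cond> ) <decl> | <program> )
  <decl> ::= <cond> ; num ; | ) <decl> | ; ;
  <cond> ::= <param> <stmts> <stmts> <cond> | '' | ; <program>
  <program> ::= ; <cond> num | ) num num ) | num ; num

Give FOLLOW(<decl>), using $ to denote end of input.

{ ), ;, num }

In <param> ::= num <cond> ) <decl>: <decl> is at the end, add FOLLOW(<param>) = { ), ;, num }.
In <decl> ::= ) <decl>: <decl> is at the end, add FOLLOW(<decl>) = { ), ;, num }.
Union: FOLLOW(<decl>) = { ), ;, num }.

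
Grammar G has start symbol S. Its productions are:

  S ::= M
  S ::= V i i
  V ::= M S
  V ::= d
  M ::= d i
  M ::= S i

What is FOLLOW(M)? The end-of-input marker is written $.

{ $, d, i }

In S ::= M: M is at the end, add FOLLOW(S) = { $, i }.
In V ::= M S: add FIRST(S) = { d }.
Union: FOLLOW(M) = { $, d, i }.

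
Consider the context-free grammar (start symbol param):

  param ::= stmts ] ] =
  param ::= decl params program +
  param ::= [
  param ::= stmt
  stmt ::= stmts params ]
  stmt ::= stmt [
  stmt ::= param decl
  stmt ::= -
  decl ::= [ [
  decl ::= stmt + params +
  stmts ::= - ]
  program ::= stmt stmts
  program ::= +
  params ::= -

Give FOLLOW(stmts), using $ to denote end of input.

In param ::= stmts ] ] =: add FIRST(] ] =) = { ] }.
In stmt ::= stmts params ]: add FIRST(params ]) = { - }.
In program ::= stmt stmts: stmts is at the end, add FOLLOW(program) = { + }.
Union: FOLLOW(stmts) = { +, -, ] }.

{ +, -, ] }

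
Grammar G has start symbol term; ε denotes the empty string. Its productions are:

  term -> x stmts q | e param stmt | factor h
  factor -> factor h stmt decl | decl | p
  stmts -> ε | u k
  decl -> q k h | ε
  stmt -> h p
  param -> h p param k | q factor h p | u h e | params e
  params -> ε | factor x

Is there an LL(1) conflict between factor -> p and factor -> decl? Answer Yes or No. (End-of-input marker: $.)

No

FIRST(p) = { p } and FIRST(decl) = { q, ε }.
The second is nullable but FOLLOW(factor) = { h, x } is disjoint from FIRST of the first.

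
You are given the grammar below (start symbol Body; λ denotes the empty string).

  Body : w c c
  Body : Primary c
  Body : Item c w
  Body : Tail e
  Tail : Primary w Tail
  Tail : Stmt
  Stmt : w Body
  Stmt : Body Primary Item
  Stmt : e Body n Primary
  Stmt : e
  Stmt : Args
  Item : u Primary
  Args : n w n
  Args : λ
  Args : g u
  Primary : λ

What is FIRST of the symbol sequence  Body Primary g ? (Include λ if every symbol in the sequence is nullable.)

{ c, e, g, n, u, w }

Add FIRST(Body) = { c, e, g, n, u, w }; Body is not nullable, stop.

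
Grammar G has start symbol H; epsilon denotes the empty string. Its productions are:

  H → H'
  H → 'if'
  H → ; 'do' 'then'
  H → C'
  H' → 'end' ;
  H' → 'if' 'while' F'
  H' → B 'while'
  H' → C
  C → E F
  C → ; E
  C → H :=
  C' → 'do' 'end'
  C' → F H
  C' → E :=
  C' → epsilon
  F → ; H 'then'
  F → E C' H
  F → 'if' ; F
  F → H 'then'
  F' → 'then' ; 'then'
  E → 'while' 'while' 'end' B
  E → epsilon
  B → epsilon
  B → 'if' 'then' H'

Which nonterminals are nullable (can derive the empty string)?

Directly nullable (have an epsilon-production): C', E, B.
H → H' with every symbol nullable, so H is nullable.
F → E C' H with every symbol nullable, so F is nullable.
H' → C with every symbol nullable, so H' is nullable.
C → E F with every symbol nullable, so C is nullable.
No other nonterminal has a production whose RHS symbols are all nullable.

{ B, C, C', E, F, H, H' }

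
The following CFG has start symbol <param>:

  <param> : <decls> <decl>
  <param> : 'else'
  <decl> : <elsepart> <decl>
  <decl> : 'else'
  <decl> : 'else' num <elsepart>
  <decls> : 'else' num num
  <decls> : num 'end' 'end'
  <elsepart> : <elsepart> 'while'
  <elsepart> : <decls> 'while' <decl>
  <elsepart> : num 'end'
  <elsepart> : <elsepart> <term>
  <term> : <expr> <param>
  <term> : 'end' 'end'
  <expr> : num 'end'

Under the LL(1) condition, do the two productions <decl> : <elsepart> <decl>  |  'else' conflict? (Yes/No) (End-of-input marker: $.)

Yes

FIRST(<elsepart> <decl>) = { 'else', num } and FIRST('else') = { 'else' }.
Both contain 'else', so the two alternatives are not disjoint — LL(1) conflict.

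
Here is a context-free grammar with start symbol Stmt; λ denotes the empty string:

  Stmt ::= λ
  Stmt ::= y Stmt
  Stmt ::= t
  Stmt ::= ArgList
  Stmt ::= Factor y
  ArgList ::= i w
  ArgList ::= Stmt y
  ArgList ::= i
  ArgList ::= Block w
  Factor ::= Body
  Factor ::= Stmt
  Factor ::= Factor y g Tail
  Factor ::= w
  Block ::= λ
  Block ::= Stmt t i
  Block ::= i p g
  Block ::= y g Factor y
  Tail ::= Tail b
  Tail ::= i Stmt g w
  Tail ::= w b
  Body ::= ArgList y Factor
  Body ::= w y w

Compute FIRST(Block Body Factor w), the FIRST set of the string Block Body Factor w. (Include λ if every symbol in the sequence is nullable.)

Add FIRST(Block)\{λ} = { i, t, w, y }; Block is nullable, continue.
Add FIRST(Body) = { i, t, w, y }; Body is not nullable, stop.

{ i, t, w, y }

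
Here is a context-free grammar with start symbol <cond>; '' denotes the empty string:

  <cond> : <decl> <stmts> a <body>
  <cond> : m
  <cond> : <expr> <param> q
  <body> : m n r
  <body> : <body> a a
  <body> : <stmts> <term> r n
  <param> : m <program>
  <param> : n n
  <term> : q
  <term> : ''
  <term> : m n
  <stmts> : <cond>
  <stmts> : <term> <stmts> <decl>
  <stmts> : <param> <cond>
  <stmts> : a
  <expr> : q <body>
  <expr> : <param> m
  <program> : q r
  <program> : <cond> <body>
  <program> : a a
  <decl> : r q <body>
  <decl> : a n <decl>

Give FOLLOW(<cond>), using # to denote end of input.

{ #, a, m, n, q, r }

<cond> is the start symbol, so # ∈ FOLLOW(<cond>).
In <stmts> : <cond>: <cond> is at the end, add FOLLOW(<stmts>) = { a, m, q, r }.
In <stmts> : <param> <cond>: <cond> is at the end, add FOLLOW(<stmts>) = { a, m, q, r }.
In <program> : <cond> <body>: add FIRST(<body>) = { a, m, n, q, r }.
Union: FOLLOW(<cond>) = { #, a, m, n, q, r }.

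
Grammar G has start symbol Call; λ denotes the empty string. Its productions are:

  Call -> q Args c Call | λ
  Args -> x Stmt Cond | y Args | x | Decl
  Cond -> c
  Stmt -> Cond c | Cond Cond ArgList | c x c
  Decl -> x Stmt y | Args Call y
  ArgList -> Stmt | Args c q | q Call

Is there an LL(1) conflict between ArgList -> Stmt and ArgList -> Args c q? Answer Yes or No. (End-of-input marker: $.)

FIRST(Stmt) = { c } and FIRST(Args c q) = { x, y }.
The FIRST sets are disjoint and neither alternative is nullable — no conflict.

No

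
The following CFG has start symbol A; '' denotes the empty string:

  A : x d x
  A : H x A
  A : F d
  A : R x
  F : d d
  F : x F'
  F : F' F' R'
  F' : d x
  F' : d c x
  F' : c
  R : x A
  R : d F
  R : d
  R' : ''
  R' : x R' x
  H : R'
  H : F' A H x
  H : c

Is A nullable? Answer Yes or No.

Nullable nonterminals: H, R'.
No production of A has an RHS whose symbols are all nullable, so A is not nullable.

No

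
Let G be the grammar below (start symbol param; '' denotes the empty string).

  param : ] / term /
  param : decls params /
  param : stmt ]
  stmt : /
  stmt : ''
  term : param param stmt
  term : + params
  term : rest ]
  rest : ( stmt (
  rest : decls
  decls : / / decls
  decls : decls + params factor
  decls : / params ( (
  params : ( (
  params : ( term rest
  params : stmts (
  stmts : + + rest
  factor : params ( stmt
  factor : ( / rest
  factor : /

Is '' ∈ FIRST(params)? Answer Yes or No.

No

Nullable nonterminals: stmt.
No production of params has an RHS whose symbols are all nullable, so params is not nullable.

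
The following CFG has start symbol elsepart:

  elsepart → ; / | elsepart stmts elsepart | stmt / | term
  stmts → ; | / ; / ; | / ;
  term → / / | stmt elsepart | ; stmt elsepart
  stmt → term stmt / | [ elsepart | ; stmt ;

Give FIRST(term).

{ /, ;, [ }

term → / / contributes {/}.
From term → stmt elsepart: add FIRST(stmt) = { /, ;, [ }.
term → ; stmt elsepart contributes {;}.
Union: FIRST(term) = { /, ;, [ }.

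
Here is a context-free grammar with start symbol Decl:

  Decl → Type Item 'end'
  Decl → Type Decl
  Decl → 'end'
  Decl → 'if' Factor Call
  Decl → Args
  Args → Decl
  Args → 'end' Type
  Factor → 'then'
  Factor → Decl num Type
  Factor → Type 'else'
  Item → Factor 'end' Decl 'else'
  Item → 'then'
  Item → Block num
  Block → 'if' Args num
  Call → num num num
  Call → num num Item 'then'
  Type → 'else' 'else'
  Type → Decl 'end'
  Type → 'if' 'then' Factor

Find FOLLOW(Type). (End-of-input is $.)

In Decl → Type Item 'end': add FIRST(Item 'end') = { 'else', 'end', 'if', 'then' }.
In Decl → Type Decl: add FIRST(Decl) = { 'else', 'end', 'if' }.
In Args → 'end' Type: Type is at the end, add FOLLOW(Args) = { $, 'else', 'end', num }.
In Factor → Decl num Type: Type is at the end, add FOLLOW(Factor) = { $, 'else', 'end', 'if', 'then', num }.
In Factor → Type 'else': add FIRST('else') = { 'else' }.
Union: FOLLOW(Type) = { $, 'else', 'end', 'if', 'then', num }.

{ $, 'else', 'end', 'if', 'then', num }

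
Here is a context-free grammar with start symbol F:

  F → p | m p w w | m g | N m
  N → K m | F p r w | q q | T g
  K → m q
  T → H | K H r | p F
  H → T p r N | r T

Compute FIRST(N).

From N → K m: add FIRST(K) = { m }.
From N → F p r w: add FIRST(F) = { m, p, q, r }.
N → q q contributes {q}.
From N → T g: add FIRST(T) = { m, p, r }.
Union: FIRST(N) = { m, p, q, r }.

{ m, p, q, r }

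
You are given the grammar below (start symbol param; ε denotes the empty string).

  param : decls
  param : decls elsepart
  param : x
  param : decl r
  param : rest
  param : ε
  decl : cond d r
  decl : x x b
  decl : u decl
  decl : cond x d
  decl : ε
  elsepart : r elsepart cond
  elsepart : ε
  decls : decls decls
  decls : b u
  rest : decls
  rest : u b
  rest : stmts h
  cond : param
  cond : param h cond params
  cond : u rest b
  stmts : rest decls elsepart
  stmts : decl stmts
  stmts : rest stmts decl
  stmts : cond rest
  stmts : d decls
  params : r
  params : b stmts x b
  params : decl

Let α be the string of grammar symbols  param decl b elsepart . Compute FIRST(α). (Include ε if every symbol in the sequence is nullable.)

Add FIRST(param)\{ε} = { b, d, h, r, u, x }; param is nullable, continue.
Add FIRST(decl)\{ε} = { b, d, h, r, u, x }; decl is nullable, continue.
b is a terminal; add {b} and stop.

{ b, d, h, r, u, x }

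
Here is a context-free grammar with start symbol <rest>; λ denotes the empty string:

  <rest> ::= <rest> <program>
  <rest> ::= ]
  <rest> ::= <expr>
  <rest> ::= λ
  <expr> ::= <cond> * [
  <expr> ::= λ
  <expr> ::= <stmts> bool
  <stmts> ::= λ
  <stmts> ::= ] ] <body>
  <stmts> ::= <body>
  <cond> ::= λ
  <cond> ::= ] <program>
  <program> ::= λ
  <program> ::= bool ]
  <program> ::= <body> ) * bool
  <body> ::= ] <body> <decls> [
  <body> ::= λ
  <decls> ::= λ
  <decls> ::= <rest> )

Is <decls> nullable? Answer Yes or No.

<decls> has an λ-production, so <decls> ⇒ λ.

Yes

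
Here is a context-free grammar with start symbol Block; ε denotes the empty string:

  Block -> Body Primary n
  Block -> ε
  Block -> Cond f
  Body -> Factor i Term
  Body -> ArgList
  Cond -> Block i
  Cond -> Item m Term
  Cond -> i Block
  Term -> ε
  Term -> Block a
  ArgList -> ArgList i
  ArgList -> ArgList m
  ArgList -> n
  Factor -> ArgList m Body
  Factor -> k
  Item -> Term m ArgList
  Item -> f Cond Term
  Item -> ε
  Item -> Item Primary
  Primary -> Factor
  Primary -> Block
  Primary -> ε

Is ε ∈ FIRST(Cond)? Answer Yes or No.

Nullable nonterminals: Block, Item, Primary, Term.
No production of Cond has an RHS whose symbols are all nullable, so Cond is not nullable.

No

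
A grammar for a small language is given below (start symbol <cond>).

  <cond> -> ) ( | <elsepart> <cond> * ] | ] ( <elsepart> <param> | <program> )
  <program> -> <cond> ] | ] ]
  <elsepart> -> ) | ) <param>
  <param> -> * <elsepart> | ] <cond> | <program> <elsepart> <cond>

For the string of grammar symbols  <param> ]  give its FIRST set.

{ ), *, ] }

Add FIRST(<param>) = { ), *, ] }; <param> is not nullable, stop.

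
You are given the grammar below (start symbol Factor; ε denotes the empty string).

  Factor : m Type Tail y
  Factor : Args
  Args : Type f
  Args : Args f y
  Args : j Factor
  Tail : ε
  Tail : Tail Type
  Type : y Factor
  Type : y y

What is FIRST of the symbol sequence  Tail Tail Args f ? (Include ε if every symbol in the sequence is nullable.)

Add FIRST(Tail)\{ε} = { y }; Tail is nullable, continue.
Add FIRST(Tail)\{ε} = { y }; Tail is nullable, continue.
Add FIRST(Args) = { j, y }; Args is not nullable, stop.

{ j, y }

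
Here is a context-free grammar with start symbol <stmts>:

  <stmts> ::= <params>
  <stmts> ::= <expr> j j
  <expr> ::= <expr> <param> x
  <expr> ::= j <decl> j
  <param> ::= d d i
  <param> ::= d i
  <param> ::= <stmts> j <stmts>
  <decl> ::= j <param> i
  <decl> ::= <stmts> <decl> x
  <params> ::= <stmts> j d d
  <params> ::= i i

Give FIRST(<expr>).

{ j }

From <expr> ::= <expr> <param> x: add FIRST(<expr>) = { j }.
<expr> ::= j <decl> j contributes {j}.
Union: FIRST(<expr>) = { j }.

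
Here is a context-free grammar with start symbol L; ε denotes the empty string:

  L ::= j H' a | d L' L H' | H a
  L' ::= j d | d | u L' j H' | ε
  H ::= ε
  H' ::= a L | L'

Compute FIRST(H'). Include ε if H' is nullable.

{ a, d, j, u, ε }

H' ::= a L contributes {a}.
From H' ::= L': add FIRST(L') = { d, j, u, ε } (including ε since L' is nullable).
Union: FIRST(H') = { a, d, j, u, ε }.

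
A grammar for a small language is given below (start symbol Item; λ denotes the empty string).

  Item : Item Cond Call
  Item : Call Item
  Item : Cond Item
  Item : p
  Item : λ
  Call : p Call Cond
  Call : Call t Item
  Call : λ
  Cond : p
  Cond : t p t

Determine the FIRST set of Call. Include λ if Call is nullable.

{ p, t, λ }

Call : p Call Cond contributes {p}.
From Call : Call t Item: Call nullable, take FIRST(Call) ∪ {t} = { p, t }.
Call : λ contributes λ.
Union: FIRST(Call) = { p, t, λ }.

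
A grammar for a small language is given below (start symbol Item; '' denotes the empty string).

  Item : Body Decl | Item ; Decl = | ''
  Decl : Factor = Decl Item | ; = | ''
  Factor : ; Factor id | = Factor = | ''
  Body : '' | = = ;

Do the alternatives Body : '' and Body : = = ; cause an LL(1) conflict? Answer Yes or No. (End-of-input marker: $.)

FIRST('') = { '' } and FIRST(= = ;) = { = }.
The first alternative is nullable and FOLLOW(Body) = { $, ;, = } shares = with FIRST of the second — conflict.

Yes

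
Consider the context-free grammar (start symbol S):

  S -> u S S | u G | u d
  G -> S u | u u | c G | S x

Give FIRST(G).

From G -> S u: add FIRST(S) = { u }.
G -> u u contributes {u}.
G -> c G contributes {c}.
From G -> S x: add FIRST(S) = { u }.
Union: FIRST(G) = { c, u }.

{ c, u }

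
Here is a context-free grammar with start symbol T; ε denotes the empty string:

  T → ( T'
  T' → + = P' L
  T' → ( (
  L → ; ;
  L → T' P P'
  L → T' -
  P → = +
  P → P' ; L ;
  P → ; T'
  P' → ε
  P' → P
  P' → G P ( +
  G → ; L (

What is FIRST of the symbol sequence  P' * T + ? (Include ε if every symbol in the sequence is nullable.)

{ *, ;, = }

Add FIRST(P')\{ε} = { ;, = }; P' is nullable, continue.
* is a terminal; add {*} and stop.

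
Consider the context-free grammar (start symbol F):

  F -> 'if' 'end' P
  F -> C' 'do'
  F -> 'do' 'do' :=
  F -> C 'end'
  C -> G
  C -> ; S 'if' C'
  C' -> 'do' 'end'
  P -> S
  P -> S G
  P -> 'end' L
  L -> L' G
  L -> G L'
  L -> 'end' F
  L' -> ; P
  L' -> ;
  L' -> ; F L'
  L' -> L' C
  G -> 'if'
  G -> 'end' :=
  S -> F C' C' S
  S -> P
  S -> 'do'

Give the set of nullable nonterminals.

{ } (none)

No nonterminal has an empty production or an RHS whose symbols are all nullable.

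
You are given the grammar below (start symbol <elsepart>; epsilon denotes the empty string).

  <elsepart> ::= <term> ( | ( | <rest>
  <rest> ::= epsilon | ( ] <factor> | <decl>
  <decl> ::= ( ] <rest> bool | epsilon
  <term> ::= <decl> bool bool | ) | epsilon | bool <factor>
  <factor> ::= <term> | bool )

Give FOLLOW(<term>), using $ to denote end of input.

{ $, (, bool }

In <elsepart> ::= <term> (: add FIRST(() = { ( }.
In <factor> ::= <term>: <term> is at the end, add FOLLOW(<factor>) = { $, (, bool }.
Union: FOLLOW(<term>) = { $, (, bool }.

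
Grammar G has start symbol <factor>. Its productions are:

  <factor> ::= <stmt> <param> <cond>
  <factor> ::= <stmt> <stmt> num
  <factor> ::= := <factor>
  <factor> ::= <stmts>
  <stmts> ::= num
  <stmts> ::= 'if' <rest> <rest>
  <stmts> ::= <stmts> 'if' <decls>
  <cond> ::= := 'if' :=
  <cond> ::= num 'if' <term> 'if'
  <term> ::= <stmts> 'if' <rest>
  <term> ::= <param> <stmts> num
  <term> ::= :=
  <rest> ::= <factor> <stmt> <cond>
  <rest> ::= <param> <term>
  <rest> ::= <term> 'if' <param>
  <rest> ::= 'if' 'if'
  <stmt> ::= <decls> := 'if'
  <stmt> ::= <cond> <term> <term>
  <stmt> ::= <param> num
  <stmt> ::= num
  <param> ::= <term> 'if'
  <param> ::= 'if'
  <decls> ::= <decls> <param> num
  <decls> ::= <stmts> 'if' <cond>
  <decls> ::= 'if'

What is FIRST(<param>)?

From <param> ::= <term> 'if': add FIRST(<term>) = { 'if', :=, num }.
<param> ::= 'if' contributes {'if'}.
Union: FIRST(<param>) = { 'if', :=, num }.

{ 'if', :=, num }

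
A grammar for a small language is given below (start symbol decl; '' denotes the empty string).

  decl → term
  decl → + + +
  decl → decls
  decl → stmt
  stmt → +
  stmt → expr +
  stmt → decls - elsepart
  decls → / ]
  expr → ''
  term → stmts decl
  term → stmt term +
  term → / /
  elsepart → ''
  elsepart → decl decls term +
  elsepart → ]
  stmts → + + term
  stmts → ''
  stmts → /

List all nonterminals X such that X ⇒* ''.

{ elsepart, expr, stmts }

Directly nullable (have an ''-production): expr, elsepart, stmts.
No other nonterminal has a production whose RHS symbols are all nullable.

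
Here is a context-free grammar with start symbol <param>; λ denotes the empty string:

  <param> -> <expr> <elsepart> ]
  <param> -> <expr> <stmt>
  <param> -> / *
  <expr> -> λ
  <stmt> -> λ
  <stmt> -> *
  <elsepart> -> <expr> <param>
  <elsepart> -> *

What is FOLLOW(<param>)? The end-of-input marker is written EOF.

<param> is the start symbol, so EOF ∈ FOLLOW(<param>).
In <elsepart> -> <expr> <param>: <param> is at the end, add FOLLOW(<elsepart>) = { ] }.
Union: FOLLOW(<param>) = { EOF, ] }.

{ EOF, ] }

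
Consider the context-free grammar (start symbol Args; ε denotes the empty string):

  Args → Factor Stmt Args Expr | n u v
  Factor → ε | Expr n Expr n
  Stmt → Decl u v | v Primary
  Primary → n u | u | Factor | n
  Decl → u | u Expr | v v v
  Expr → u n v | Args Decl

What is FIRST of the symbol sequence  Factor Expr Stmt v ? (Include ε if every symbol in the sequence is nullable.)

{ n, u, v }

Add FIRST(Factor)\{ε} = { n, u, v }; Factor is nullable, continue.
Add FIRST(Expr) = { n, u, v }; Expr is not nullable, stop.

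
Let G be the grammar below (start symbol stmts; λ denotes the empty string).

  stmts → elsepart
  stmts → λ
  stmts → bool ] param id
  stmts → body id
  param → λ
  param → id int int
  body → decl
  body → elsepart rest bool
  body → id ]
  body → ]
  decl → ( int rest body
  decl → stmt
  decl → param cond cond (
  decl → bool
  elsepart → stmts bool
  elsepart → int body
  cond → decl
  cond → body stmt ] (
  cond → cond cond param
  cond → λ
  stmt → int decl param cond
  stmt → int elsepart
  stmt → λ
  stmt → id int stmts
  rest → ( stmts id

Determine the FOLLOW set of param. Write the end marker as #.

{ #, (, ], bool, id, int }

In stmts → bool ] param id: add FIRST(id) = { id }.
In decl → param cond cond (: add FIRST(cond cond () = { (, ], bool, id, int }.
In cond → cond cond param: param is at the end, add FOLLOW(cond) = { #, (, ], bool, id, int }.
In stmt → int decl param cond: add FIRST(cond)\{λ} = { (, ], bool, id, int }.
  Since cond is nullable, also add FOLLOW(stmt) = { #, (, ], bool, id, int }.
Union: FOLLOW(param) = { #, (, ], bool, id, int }.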